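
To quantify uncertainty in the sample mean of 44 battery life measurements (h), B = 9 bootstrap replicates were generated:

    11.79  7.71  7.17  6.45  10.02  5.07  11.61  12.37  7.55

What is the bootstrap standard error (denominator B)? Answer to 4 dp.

SE* = 2.4918

Bootstrap SE is the standard deviation of the 9 replicate means.
Mean of replicates: (11.79 + 7.71 + 7.17 + 6.45 + 10.02 + 5.07 + 11.61 + 12.37 + 7.55) / 9 = 79.74000 / 9 = 8.86000
Sum of squared deviations: (+2.93000)² + (−1.15000)² + (−1.69000)² + (−2.41000)² + (+1.16000)² + (−3.79000)² + (+2.75000)² + (+3.51000)² + (−1.31000)² = 55.88000
Variance = 55.88000 / 9 = 6.20889
SE* = √6.20889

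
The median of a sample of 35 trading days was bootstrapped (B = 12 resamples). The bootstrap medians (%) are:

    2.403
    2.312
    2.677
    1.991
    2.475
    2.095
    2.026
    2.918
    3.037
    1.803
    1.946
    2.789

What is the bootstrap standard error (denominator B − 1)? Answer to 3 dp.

SE* = 0.412

Bootstrap SE is the standard deviation of the 12 replicate medians.
Mean of replicates: (2.403 + 2.312 + 2.677 + 1.991 + 2.475 + 2.095 + 2.026 + 2.918 + 3.037 + 1.803 + 1.946 + 2.789) / 12 = 28.4720 / 12 = 2.3727
Sum of squared deviations: (+0.0303)² + (−0.0607)² + (+0.3043)² + (−0.3817)² + (+0.1023)² + (−0.2777)² + (−0.3467)² + (+0.5453)² + (+0.6643)² + (−0.5697)² + (−0.4267)² + (+0.4163)² = 1.8693
Variance = 1.8693 / 11 = 0.1699
SE* = √0.1699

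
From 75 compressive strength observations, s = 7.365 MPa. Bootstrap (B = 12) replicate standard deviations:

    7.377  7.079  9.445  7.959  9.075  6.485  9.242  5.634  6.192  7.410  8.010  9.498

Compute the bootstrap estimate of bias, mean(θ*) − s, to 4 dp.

mean(θ*) = (7.377 + 7.079 + 9.445 + 7.959 + 9.075 + 6.485 + 9.242 + 5.634 + 6.192 + 7.410 + 8.010 + 9.498) / 12 = 7.78383
bias = 7.78383 − 7.365

bias = +0.4188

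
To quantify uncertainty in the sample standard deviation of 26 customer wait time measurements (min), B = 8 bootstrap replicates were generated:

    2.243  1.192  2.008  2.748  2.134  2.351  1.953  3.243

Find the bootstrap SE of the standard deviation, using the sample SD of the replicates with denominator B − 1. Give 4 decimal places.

SE* = 0.6002

Bootstrap SE is the standard deviation of the 8 replicate standard deviations.
Mean of replicates: (2.243 + 1.192 + 2.008 + 2.748 + 2.134 + 2.351 + 1.953 + 3.243) / 8 = 17.87200 / 8 = 2.23400
Sum of squared deviations: (+0.00900)² + (−1.04200)² + (−0.22600)² + (+0.51400)² + (−0.10000)² + (+0.11700)² + (−0.28100)² + (+1.00900)² = 2.52185
Variance = 2.52185 / 7 = 0.36026
SE* = √0.36026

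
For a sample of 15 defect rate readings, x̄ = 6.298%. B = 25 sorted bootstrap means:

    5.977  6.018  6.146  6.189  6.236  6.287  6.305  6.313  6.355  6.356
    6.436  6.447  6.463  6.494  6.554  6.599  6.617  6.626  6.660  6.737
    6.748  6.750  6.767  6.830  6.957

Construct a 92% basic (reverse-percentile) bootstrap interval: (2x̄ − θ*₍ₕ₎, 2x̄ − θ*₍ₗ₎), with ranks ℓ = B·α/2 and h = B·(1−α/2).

(5.766, 6.619)

Percentile endpoints at ranks 1 and 24: θ*₍1₎ = 5.977, θ*₍24₎ = 6.830.
Basic interval reflects these around x̄:
  lower = 2 × 6.298 − 6.830 = 5.766
  upper = 2 × 6.298 − 5.977 = 6.619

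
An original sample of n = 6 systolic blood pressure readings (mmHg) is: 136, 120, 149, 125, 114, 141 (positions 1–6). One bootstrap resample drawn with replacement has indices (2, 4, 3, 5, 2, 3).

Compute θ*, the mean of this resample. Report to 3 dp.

θ* = 129.500

Resample values: 120, 125, 149, 114, 120, 149.
Mean = (120 + 125 + 149 + 114 + 120 + 149) / 6 = 777.0 / 6 = 129.500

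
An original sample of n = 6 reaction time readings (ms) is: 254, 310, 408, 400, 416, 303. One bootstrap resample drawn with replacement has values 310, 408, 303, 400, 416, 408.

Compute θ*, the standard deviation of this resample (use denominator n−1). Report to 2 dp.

Mean = 374.1667; sum of squared deviations = 13888.8333
s² = 13888.8333 / 5 = 2777.7667
s = √2777.7667 = 52.70

θ* = 52.70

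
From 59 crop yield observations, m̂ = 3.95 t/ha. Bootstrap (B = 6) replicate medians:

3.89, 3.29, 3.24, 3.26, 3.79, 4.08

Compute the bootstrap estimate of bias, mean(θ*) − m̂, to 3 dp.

mean(θ*) = (3.89 + 3.29 + 3.24 + 3.26 + 3.79 + 4.08) / 6 = 3.5917
bias = 3.5917 − 3.95

bias = −0.358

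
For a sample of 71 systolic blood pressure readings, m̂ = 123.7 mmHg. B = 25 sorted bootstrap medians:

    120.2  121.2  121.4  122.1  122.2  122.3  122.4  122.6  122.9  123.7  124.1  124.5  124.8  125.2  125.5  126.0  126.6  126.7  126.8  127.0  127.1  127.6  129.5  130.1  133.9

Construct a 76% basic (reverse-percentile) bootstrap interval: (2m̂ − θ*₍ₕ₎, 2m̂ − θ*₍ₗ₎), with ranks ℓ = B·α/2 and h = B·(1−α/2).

(119.8, 126.0)

Percentile endpoints at ranks 3 and 22: θ*₍3₎ = 121.4, θ*₍22₎ = 127.6.
Basic interval reflects these around m̂:
  lower = 2 × 123.7 − 127.6 = 119.8
  upper = 2 × 123.7 − 121.4 = 126.0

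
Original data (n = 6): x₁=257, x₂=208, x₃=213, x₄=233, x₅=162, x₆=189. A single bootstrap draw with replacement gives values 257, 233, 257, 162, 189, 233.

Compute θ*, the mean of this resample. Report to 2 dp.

θ* = 221.83

Mean = (257 + 233 + 257 + 162 + 189 + 233) / 6 = 1331.0 / 6 = 221.83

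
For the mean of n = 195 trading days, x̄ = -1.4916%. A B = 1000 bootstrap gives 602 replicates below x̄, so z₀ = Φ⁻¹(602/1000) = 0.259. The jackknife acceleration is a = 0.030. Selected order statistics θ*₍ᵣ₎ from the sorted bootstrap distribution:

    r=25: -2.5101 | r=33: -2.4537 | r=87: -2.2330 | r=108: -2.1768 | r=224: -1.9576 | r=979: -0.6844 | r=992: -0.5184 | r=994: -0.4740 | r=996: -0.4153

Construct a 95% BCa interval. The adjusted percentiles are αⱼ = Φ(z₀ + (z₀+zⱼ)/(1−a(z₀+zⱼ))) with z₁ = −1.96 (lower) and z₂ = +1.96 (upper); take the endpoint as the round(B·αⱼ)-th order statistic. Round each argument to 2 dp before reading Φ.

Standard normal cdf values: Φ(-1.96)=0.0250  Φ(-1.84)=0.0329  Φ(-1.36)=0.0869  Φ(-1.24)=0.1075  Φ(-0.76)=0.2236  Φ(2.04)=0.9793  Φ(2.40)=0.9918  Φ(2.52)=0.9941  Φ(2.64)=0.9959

Lower: z₀ + z₁ = 0.259 + (-1.960) = -1.701; 1 − a(z₀+z₁) = 1 − (0.030)(-1.701) = 1.0510; argument = 0.259 + (-1.701)/1.0510 = -1.3594 → -1.36.
α₁ = Φ(-1.36) = 0.0869; rank = round(1000 × 0.0869) = 87; θ*₍87₎ = -2.2330.
Upper: z₀ + z₂ = 2.219; 1 − a(z₀+z₂) = 0.9334; argument = 2.6363 → 2.64; α₂ = 0.9959; rank = 996; θ*₍996₎ = -0.4153.

(-2.2330, -0.4153)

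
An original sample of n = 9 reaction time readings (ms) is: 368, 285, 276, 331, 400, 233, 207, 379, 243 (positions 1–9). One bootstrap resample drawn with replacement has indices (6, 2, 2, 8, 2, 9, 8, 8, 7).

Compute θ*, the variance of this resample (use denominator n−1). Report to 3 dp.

Resample values: 233, 285, 285, 379, 285, 243, 379, 379, 207.
Mean = 297.2222; sum of squared deviations = 35715.5556
s² = 35715.5556 / 8 = 4464.4444

θ* = 4464.444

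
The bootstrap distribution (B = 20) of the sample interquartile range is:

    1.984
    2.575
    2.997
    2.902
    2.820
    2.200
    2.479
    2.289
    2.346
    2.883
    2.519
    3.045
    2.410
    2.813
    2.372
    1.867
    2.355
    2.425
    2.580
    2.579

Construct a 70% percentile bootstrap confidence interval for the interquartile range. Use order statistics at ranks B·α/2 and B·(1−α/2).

Sorted replicates: 1.867, 1.984, 2.200, 2.289, 2.346, 2.355, 2.372, 2.410, 2.425, 2.479, 2.519, 2.575, 2.579, 2.580, 2.813, 2.820, 2.883, 2.902, 2.997, 3.045
α = 0.30; lower rank = 20 × 0.150 = 3; upper rank = 20 × 0.850 = 17.
The 3rd smallest replicate is 2.200; the 17th is 2.883.

(2.200, 2.883)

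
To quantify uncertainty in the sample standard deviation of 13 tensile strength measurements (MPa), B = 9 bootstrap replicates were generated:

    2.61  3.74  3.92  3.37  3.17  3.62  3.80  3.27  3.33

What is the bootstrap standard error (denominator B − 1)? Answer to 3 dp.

SE* = 0.401

Bootstrap SE is the standard deviation of the 9 replicate standard deviations.
Mean of replicates: (2.61 + 3.74 + 3.92 + 3.37 + 3.17 + 3.62 + 3.80 + 3.27 + 3.33) / 9 = 30.8300 / 9 = 3.4256
Sum of squared deviations: (−0.8156)² + (+0.3144)² + (+0.4944)² + (−0.0556)² + (−0.2556)² + (+0.1944)² + (+0.3744)² + (−0.1556)² + (−0.0956)² = 1.2882
Variance = 1.2882 / 8 = 0.1610
SE* = √0.1610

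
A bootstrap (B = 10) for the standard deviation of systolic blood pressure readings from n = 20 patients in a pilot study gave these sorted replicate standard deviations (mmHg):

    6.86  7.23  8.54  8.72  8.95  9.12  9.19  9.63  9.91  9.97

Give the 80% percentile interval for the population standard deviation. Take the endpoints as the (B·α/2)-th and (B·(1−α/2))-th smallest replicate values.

(6.86, 9.91)

α = 0.20; lower rank = 10 × 0.100 = 1; upper rank = 10 × 0.900 = 9.
The 1st smallest replicate is 6.86; the 9th is 9.91.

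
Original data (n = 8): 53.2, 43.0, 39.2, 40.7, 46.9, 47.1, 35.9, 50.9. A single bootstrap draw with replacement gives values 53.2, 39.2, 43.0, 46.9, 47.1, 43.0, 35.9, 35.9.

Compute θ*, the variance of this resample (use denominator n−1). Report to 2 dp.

Mean = 43.0250; sum of squared deviations = 251.3150
s² = 251.3150 / 7 = 35.9021

θ* = 35.90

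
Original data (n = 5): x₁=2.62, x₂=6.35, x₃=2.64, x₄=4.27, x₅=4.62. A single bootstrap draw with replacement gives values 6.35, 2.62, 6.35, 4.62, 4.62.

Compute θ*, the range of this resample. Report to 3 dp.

Range = 6.35 − 2.62 = 3.730

θ* = 3.730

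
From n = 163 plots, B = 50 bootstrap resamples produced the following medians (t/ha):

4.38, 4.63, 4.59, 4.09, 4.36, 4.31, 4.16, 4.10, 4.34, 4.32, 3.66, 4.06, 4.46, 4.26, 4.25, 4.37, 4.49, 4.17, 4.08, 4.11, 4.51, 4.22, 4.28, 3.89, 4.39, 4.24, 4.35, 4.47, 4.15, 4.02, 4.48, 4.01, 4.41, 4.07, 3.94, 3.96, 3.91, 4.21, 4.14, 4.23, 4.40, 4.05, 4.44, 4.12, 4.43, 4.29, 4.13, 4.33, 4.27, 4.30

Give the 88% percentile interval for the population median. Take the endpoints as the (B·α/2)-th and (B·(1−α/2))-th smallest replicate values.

(3.91, 4.49)

Sorted replicates: 3.66, 3.89, 3.91, 3.94, 3.96, 4.01, 4.02, 4.05, 4.06, 4.07, 4.08, 4.09, 4.10, 4.11, 4.12, 4.13, 4.14, 4.15, 4.16, 4.17, 4.21, 4.22, 4.23, 4.24, 4.25, 4.26, 4.27, 4.28, 4.29, 4.30, 4.31, 4.32, 4.33, 4.34, 4.35, 4.36, 4.37, 4.38, 4.39, 4.40, 4.41, 4.43, 4.44, 4.46, 4.47, 4.48, 4.49, 4.51, 4.59, 4.63
α = 0.12; lower rank = 50 × 0.060 = 3; upper rank = 50 × 0.940 = 47.
The 3rd smallest replicate is 3.91; the 47th is 4.49.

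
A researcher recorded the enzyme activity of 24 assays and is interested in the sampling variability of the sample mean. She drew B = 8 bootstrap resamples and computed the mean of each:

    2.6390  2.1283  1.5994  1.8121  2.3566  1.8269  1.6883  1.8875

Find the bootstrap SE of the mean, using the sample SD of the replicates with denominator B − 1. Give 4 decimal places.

SE* = 0.3560

Bootstrap SE is the standard deviation of the 8 replicate means.
Mean of replicates: (2.6390 + 2.1283 + 1.5994 + 1.8121 + 2.3566 + 1.8269 + 1.6883 + 1.8875) / 8 = 15.93810 / 8 = 1.99226
Sum of squared deviations: (+0.64674)² + (+0.13604)² + (−0.39286)² + (−0.18016)² + (+0.36434)² + (−0.16536)² + (−0.30396)² + (−0.10476)² = 0.88703
Variance = 0.88703 / 7 = 0.12672
SE* = √0.12672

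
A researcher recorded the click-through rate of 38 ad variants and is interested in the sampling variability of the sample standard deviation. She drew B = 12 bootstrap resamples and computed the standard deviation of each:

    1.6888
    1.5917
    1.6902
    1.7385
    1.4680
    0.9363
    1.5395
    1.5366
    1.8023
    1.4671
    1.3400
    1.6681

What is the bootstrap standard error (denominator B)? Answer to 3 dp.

SE* = 0.221

Bootstrap SE is the standard deviation of the 12 replicate standard deviations.
Mean of replicates: (1.6888 + 1.5917 + 1.6902 + 1.7385 + 1.4680 + 0.9363 + 1.5395 + 1.5366 + 1.8023 + 1.4671 + 1.3400 + 1.6681) / 12 = 18.46710 / 12 = 1.53892
Sum of squared deviations: (+0.14988)² + (+0.05278)² + (+0.15128)² + (+0.19958)² + (−0.07092)² + (−0.60262)² + (+0.00058)² + (−0.00232)² + (+0.26338)² + (−0.07182)² + (−0.19892)² + (+0.12918)² = 0.58694
Variance = 0.58694 / 12 = 0.04891
SE* = √0.04891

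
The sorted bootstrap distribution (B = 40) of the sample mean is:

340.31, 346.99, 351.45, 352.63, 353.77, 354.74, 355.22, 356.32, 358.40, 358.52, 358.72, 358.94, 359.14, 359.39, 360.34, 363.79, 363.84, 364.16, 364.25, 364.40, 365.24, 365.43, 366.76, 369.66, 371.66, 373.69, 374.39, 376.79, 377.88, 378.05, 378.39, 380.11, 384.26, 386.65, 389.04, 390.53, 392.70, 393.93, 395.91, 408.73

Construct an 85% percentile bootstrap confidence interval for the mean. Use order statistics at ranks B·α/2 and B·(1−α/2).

α = 0.15; lower rank = 40 × 0.075 = 3; upper rank = 40 × 0.925 = 37.
The 3rd smallest replicate is 351.45; the 37th is 392.70.

(351.45, 392.70)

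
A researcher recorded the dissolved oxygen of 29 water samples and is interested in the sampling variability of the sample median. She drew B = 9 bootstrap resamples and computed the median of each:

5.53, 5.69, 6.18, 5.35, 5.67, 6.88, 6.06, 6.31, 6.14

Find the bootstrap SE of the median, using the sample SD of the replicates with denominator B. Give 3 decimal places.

Bootstrap SE is the standard deviation of the 9 replicate medians.
Mean of replicates: (5.53 + 5.69 + 6.18 + 5.35 + 5.67 + 6.88 + 6.06 + 6.31 + 6.14) / 9 = 53.8100 / 9 = 5.9789
Sum of squared deviations: (−0.4489)² + (−0.2889)² + (+0.2011)² + (−0.6289)² + (−0.3089)² + (+0.9011)² + (+0.0811)² + (+0.3311)² + (+0.1611)² = 1.7705
Variance = 1.7705 / 9 = 0.1967
SE* = √0.1967

SE* = 0.444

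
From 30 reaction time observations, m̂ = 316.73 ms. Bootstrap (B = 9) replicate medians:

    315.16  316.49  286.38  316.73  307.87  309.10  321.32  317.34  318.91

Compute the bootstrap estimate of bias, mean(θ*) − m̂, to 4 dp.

bias = −4.5856

mean(θ*) = (315.16 + 316.49 + 286.38 + 316.73 + 307.87 + 309.10 + 321.32 + 317.34 + 318.91) / 9 = 312.14444
bias = 312.14444 − 316.73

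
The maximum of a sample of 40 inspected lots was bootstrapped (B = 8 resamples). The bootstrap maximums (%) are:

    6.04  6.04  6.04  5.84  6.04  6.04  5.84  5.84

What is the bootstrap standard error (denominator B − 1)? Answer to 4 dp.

Bootstrap SE is the standard deviation of the 8 replicate maximums.
Mean of replicates: (6.04 + 6.04 + 6.04 + 5.84 + 6.04 + 6.04 + 5.84 + 5.84) / 8 = 47.72000 / 8 = 5.96500
Sum of squared deviations: (+0.07500)² + (+0.07500)² + (+0.07500)² + (−0.12500)² + (+0.07500)² + (+0.07500)² + (−0.12500)² + (−0.12500)² = 0.07500
Variance = 0.07500 / 7 = 0.01071
SE* = √0.01071

SE* = 0.1035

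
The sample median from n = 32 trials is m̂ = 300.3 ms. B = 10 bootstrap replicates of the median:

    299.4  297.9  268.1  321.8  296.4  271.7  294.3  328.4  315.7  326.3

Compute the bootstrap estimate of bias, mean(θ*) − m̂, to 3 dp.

mean(θ*) = (299.4 + 297.9 + 268.1 + 321.8 + 296.4 + 271.7 + 294.3 + 328.4 + 315.7 + 326.3) / 10 = 302.0000
bias = 302.0000 − 300.3

bias = +1.700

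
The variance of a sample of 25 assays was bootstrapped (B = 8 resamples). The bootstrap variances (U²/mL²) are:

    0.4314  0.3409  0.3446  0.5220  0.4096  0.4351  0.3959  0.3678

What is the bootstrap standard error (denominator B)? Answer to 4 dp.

Bootstrap SE is the standard deviation of the 8 replicate variances.
Mean of replicates: (0.4314 + 0.3409 + 0.3446 + 0.5220 + 0.4096 + 0.4351 + 0.3959 + 0.3678) / 8 = 3.24730 / 8 = 0.40591
Sum of squared deviations: (+0.02549)² + (−0.06501)² + (−0.06131)² + (+0.11609)² + (+0.00369)² + (+0.02919)² + (−0.01001)² + (−0.03811)² = 0.02453
Variance = 0.02453 / 8 = 0.00307
SE* = √0.00307

SE* = 0.0554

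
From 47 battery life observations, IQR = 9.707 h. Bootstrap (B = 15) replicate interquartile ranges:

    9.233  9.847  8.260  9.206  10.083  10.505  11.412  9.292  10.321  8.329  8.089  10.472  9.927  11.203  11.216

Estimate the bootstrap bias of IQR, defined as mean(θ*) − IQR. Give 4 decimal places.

bias = +0.1193

mean(θ*) = (9.233 + 9.847 + 8.260 + 9.206 + 10.083 + 10.505 + 11.412 + 9.292 + 10.321 + 8.329 + 8.089 + 10.472 + 9.927 + 11.203 + 11.216) / 15 = 9.82633
bias = 9.82633 − 9.707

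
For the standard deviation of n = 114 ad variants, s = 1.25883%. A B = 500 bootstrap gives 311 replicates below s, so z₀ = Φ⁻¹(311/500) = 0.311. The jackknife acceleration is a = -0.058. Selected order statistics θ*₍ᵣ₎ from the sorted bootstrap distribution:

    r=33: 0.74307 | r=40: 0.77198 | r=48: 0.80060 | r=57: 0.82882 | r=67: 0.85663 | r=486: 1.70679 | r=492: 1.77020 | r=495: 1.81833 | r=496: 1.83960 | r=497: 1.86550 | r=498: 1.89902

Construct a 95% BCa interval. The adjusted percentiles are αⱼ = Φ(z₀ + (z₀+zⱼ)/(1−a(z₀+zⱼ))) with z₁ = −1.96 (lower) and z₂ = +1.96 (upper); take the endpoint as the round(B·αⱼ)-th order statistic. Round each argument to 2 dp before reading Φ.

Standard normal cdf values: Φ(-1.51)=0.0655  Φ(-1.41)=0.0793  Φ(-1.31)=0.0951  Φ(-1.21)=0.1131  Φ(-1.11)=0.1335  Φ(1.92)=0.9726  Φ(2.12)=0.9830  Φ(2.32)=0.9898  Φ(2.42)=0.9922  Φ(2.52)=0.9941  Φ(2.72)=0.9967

(0.74307, 1.81833)

Lower: z₀ + z₁ = 0.311 + (-1.960) = -1.649; 1 − a(z₀+z₁) = 1 − (-0.058)(-1.649) = 0.9044; argument = 0.311 + (-1.649)/0.9044 = -1.5124 → -1.51.
α₁ = Φ(-1.51) = 0.0655; rank = round(500 × 0.0655) = 33; θ*₍33₎ = 0.74307.
Upper: z₀ + z₂ = 2.271; 1 − a(z₀+z₂) = 1.1317; argument = 2.3177 → 2.32; α₂ = 0.9898; rank = 495; θ*₍495₎ = 1.81833.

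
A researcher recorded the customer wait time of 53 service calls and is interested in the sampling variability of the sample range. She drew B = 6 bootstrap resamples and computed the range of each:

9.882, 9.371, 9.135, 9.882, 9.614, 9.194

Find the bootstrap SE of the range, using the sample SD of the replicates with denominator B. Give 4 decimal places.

SE* = 0.3020

Bootstrap SE is the standard deviation of the 6 replicate ranges.
Mean of replicates: (9.882 + 9.371 + 9.135 + 9.882 + 9.614 + 9.194) / 6 = 57.07800 / 6 = 9.51300
Sum of squared deviations: (+0.36900)² + (−0.14200)² + (−0.37800)² + (+0.36900)² + (+0.10100)² + (−0.31900)² = 0.54733
Variance = 0.54733 / 6 = 0.09122
SE* = √0.09122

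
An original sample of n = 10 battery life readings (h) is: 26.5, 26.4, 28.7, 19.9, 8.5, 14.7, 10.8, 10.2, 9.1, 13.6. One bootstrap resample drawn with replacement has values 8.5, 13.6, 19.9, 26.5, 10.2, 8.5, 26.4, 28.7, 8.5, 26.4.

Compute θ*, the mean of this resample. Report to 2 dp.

θ* = 17.72

Mean = (8.5 + 13.6 + 19.9 + 26.5 + 10.2 + 8.5 + 26.4 + 28.7 + 8.5 + 26.4) / 10 = 177.20 / 10 = 17.72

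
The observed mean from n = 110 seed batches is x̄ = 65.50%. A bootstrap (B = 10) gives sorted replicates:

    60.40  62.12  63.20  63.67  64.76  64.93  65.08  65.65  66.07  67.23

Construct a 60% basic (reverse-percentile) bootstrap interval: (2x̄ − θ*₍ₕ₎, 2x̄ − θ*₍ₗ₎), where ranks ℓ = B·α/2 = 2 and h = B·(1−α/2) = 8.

(65.35, 68.88)

Percentile endpoints at ranks 2 and 8: θ*₍2₎ = 62.12, θ*₍8₎ = 65.65.
Basic interval reflects these around x̄:
  lower = 2 × 65.50 − 65.65 = 65.35
  upper = 2 × 65.50 − 62.12 = 68.88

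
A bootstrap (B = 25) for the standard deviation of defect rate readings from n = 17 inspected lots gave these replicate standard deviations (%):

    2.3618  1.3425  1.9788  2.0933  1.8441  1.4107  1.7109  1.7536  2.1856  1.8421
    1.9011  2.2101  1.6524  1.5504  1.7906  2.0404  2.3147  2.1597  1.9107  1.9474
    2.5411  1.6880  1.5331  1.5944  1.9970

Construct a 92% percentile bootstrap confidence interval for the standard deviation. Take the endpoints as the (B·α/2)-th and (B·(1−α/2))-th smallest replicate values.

Sorted replicates: 1.3425, 1.4107, 1.5331, 1.5504, 1.5944, 1.6524, 1.6880, 1.7109, 1.7536, 1.7906, 1.8421, 1.8441, 1.9011, 1.9107, 1.9474, 1.9788, 1.9970, 2.0404, 2.0933, 2.1597, 2.1856, 2.2101, 2.3147, 2.3618, 2.5411
α = 0.08; lower rank = 25 × 0.040 = 1; upper rank = 25 × 0.960 = 24.
The 1st smallest replicate is 1.3425; the 24th is 2.3618.

(1.3425, 2.3618)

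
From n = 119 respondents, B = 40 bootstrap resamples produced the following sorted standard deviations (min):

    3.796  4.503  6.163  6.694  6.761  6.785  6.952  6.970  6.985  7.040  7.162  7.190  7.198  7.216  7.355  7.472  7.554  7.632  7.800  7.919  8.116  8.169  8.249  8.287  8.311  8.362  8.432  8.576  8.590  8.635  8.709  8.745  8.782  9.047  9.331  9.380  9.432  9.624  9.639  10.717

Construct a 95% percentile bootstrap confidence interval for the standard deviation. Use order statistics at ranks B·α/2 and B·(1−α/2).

(3.796, 9.639)

α = 0.05; lower rank = 40 × 0.025 = 1; upper rank = 40 × 0.975 = 39.
The 1st smallest replicate is 3.796; the 39th is 9.639.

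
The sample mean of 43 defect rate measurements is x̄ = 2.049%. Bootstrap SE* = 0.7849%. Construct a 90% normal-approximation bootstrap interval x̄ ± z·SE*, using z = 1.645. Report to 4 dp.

(0.7578, 3.3402)

Margin = 1.645 × 0.7849 = 1.29116
Interval: 2.049 ± 1.29116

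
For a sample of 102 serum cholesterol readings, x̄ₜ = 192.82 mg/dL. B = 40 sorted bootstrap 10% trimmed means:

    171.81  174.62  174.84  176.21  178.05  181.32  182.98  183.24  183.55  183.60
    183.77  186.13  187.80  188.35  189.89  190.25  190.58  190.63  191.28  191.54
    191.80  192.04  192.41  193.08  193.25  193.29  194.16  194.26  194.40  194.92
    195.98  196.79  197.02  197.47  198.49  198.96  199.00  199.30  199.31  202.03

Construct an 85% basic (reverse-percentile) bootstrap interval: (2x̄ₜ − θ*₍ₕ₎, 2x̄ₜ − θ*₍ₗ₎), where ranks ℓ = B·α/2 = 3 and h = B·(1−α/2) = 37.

(186.64, 210.80)

Percentile endpoints at ranks 3 and 37: θ*₍3₎ = 174.84, θ*₍37₎ = 199.00.
Basic interval reflects these around x̄ₜ:
  lower = 2 × 192.82 − 199.00 = 186.64
  upper = 2 × 192.82 − 174.84 = 210.80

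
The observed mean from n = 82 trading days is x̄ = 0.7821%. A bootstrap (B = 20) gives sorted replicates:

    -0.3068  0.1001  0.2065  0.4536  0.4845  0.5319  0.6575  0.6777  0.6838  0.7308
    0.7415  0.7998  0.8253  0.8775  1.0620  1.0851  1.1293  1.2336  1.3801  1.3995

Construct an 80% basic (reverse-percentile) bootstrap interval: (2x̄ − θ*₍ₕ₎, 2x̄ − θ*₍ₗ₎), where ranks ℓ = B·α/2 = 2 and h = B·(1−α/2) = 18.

Percentile endpoints at ranks 2 and 18: θ*₍2₎ = 0.1001, θ*₍18₎ = 1.2336.
Basic interval reflects these around x̄:
  lower = 2 × 0.7821 − 1.2336 = 0.3306
  upper = 2 × 0.7821 − 0.1001 = 1.4641

(0.3306, 1.4641)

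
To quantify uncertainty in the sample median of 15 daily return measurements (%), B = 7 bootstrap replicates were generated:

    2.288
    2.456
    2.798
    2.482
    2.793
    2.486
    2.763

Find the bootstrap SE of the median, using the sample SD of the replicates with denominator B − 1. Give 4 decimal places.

Bootstrap SE is the standard deviation of the 7 replicate medians.
Mean of replicates: (2.288 + 2.456 + 2.798 + 2.482 + 2.793 + 2.486 + 2.763) / 7 = 18.06600 / 7 = 2.58086
Sum of squared deviations: (−0.29286)² + (−0.12486)² + (+0.21714)² + (−0.09886)² + (+0.21214)² + (−0.09486)² + (+0.18214)² = 0.24546
Variance = 0.24546 / 6 = 0.04091
SE* = √0.04091

SE* = 0.2023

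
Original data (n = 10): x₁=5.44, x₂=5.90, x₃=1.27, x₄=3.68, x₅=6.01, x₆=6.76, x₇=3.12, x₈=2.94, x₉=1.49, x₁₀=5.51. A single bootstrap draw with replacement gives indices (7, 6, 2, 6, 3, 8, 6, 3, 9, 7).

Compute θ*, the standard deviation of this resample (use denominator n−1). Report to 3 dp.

θ* = 2.364

Resample values: 3.12, 6.76, 5.90, 6.76, 1.27, 2.94, 6.76, 1.27, 1.49, 3.12.
Mean = 3.9390; sum of squared deviations = 50.3039
s² = 50.3039 / 9 = 5.5893
s = √5.5893 = 2.364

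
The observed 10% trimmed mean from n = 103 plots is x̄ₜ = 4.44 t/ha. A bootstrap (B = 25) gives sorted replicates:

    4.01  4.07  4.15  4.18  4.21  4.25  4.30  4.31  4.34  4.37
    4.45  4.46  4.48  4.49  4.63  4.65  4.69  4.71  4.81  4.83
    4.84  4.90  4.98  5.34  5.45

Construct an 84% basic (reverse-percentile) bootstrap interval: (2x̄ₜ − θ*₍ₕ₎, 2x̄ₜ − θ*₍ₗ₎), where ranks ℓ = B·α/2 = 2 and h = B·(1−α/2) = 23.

Percentile endpoints at ranks 2 and 23: θ*₍2₎ = 4.07, θ*₍23₎ = 4.98.
Basic interval reflects these around x̄ₜ:
  lower = 2 × 4.44 − 4.98 = 3.90
  upper = 2 × 4.44 − 4.07 = 4.81

(3.90, 4.81)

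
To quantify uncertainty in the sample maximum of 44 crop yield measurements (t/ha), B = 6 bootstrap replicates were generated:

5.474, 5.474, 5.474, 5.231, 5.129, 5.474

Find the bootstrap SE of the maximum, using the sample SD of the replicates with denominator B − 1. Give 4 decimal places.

SE* = 0.1552

Bootstrap SE is the standard deviation of the 6 replicate maximums.
Mean of replicates: (5.474 + 5.474 + 5.474 + 5.231 + 5.129 + 5.474) / 6 = 32.25600 / 6 = 5.37600
Sum of squared deviations: (+0.09800)² + (+0.09800)² + (+0.09800)² + (−0.14500)² + (−0.24700)² + (+0.09800)² = 0.12045
Variance = 0.12045 / 5 = 0.02409
SE* = √0.02409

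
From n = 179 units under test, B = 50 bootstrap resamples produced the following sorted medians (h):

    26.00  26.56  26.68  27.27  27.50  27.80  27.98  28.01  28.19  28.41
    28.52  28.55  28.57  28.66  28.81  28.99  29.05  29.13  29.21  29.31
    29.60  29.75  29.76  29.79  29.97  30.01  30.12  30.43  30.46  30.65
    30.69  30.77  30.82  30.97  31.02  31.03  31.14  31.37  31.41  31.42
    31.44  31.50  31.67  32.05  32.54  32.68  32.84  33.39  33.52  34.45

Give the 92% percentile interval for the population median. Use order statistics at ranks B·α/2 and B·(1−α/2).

(26.56, 33.39)

α = 0.08; lower rank = 50 × 0.040 = 2; upper rank = 50 × 0.960 = 48.
The 2nd smallest replicate is 26.56; the 48th is 33.39.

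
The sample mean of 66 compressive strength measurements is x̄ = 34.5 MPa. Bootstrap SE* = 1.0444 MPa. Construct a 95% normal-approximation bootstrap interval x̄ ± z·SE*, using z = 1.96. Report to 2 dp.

Margin = 1.96 × 1.0444 = 2.047
Interval: 34.5 ± 2.047

(32.45, 36.55)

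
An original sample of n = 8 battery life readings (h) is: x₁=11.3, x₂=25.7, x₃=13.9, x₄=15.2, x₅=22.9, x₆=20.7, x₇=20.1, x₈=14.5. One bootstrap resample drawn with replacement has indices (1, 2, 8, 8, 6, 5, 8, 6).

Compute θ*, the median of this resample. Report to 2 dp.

θ* = 17.60

Resample values: 11.3, 25.7, 14.5, 14.5, 20.7, 22.9, 14.5, 20.7.
Sorted: 11.3, 14.5, 14.5, 14.5, 20.7, 20.7, 22.9, 25.7
Median = average of the two middle values = 17.60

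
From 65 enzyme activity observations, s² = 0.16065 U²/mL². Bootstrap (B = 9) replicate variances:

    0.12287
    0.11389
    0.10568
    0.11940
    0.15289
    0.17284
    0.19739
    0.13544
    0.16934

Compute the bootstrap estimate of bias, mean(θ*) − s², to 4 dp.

mean(θ*) = (0.12287 + 0.11389 + 0.10568 + 0.11940 + 0.15289 + 0.17284 + 0.19739 + 0.13544 + 0.16934) / 9 = 0.14330
bias = 0.14330 − 0.16065

bias = −0.0173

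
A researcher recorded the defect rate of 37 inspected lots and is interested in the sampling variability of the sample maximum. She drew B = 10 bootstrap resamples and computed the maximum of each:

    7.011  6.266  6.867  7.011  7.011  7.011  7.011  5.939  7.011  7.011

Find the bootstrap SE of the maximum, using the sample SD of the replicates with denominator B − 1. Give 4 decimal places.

Bootstrap SE is the standard deviation of the 10 replicate maximums.
Mean of replicates: (7.011 + 6.266 + 6.867 + 7.011 + 7.011 + 7.011 + 7.011 + 5.939 + 7.011 + 7.011) / 10 = 68.14900 / 10 = 6.81490
Sum of squared deviations: (+0.19610)² + (−0.54890)² + (+0.05210)² + (+0.19610)² + (+0.19610)² + (+0.19610)² + (+0.19610)² + (−0.87590)² + (+0.19610)² + (+0.19610)² = 1.34039
Variance = 1.34039 / 9 = 0.14893
SE* = √0.14893

SE* = 0.3859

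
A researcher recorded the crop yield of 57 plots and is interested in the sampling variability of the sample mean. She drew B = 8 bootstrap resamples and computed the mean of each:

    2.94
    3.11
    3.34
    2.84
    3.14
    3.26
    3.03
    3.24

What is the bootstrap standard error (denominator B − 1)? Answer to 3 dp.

Bootstrap SE is the standard deviation of the 8 replicate means.
Mean of replicates: (2.94 + 3.11 + 3.34 + 2.84 + 3.14 + 3.26 + 3.03 + 3.24) / 8 = 24.9000 / 8 = 3.1125
Sum of squared deviations: (−0.1725)² + (−0.0025)² + (+0.2275)² + (−0.2725)² + (+0.0275)² + (+0.1475)² + (−0.0825)² + (+0.1275)² = 0.2014
Variance = 0.2014 / 7 = 0.0288
SE* = √0.0288

SE* = 0.170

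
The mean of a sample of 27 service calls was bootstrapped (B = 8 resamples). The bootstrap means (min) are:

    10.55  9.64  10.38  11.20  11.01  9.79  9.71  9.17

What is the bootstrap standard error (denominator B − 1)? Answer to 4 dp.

SE* = 0.7162

Bootstrap SE is the standard deviation of the 8 replicate means.
Mean of replicates: (10.55 + 9.64 + 10.38 + 11.20 + 11.01 + 9.79 + 9.71 + 9.17) / 8 = 81.45000 / 8 = 10.18125
Sum of squared deviations: (+0.36875)² + (−0.54125)² + (+0.19875)² + (+1.01875)² + (+0.82875)² + (−0.39125)² + (−0.47125)² + (−1.01125)² = 3.59089
Variance = 3.59089 / 7 = 0.51298
SE* = √0.51298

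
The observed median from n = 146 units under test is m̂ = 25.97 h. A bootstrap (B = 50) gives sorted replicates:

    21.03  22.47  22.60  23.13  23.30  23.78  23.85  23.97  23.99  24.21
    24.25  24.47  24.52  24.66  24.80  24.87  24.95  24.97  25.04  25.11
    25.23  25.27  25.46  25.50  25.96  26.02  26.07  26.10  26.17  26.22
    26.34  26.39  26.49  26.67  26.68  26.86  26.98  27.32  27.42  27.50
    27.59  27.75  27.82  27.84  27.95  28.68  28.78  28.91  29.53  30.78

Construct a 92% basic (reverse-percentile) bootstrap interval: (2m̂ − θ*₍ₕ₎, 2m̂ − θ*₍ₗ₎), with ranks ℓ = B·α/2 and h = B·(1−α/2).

(23.03, 29.47)

Percentile endpoints at ranks 2 and 48: θ*₍2₎ = 22.47, θ*₍48₎ = 28.91.
Basic interval reflects these around m̂:
  lower = 2 × 25.97 − 28.91 = 23.03
  upper = 2 × 25.97 − 22.47 = 29.47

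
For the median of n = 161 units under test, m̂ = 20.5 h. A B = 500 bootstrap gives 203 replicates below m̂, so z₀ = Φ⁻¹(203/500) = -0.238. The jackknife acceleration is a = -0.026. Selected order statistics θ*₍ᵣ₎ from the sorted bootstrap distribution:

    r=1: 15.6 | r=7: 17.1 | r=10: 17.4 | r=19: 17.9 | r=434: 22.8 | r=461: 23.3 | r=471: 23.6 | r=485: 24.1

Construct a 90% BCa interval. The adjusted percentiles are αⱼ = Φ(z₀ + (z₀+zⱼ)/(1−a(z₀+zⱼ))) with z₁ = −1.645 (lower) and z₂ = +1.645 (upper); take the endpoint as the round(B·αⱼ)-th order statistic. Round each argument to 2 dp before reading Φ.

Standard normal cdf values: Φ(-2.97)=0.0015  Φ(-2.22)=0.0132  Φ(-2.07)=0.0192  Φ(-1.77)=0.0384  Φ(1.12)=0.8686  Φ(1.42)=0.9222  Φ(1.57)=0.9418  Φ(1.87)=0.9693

(17.1, 22.8)

Lower: z₀ + z₁ = -0.238 + (-1.645) = -1.883; 1 − a(z₀+z₁) = 1 − (-0.026)(-1.883) = 0.9510; argument = -0.238 + (-1.883)/0.9510 = -2.2179 → -2.22.
α₁ = Φ(-2.22) = 0.0132; rank = round(500 × 0.0132) = 7; θ*₍7₎ = 17.1.
Upper: z₀ + z₂ = 1.407; 1 − a(z₀+z₂) = 1.0366; argument = 1.1193 → 1.12; α₂ = 0.8686; rank = 434; θ*₍434₎ = 22.8.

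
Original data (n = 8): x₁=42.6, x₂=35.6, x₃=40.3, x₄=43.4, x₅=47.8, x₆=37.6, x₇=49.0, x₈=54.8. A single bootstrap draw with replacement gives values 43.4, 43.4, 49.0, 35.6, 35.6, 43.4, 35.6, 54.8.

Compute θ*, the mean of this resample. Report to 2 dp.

Mean = (43.4 + 43.4 + 49.0 + 35.6 + 35.6 + 43.4 + 35.6 + 54.8) / 8 = 340.80 / 8 = 42.60

θ* = 42.60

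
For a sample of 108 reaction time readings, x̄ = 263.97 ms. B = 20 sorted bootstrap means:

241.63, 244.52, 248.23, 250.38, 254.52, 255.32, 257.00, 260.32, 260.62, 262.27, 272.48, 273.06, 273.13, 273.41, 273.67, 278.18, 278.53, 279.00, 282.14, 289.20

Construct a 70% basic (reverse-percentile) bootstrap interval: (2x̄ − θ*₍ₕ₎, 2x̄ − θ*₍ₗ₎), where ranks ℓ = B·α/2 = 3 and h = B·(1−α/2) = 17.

Percentile endpoints at ranks 3 and 17: θ*₍3₎ = 248.23, θ*₍17₎ = 278.53.
Basic interval reflects these around x̄:
  lower = 2 × 263.97 − 278.53 = 249.41
  upper = 2 × 263.97 − 248.23 = 279.71

(249.41, 279.71)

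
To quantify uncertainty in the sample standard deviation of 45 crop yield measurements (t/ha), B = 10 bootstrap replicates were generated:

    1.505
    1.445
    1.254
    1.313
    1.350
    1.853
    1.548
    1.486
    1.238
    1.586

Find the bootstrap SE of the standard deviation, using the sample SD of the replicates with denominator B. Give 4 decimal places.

SE* = 0.1750

Bootstrap SE is the standard deviation of the 10 replicate standard deviations.
Mean of replicates: (1.505 + 1.445 + 1.254 + 1.313 + 1.350 + 1.853 + 1.548 + 1.486 + 1.238 + 1.586) / 10 = 14.57800 / 10 = 1.45780
Sum of squared deviations: (+0.04720)² + (−0.01280)² + (−0.20380)² + (−0.14480)² + (−0.10780)² + (+0.39520)² + (+0.09020)² + (+0.02820)² + (−0.21980)² + (+0.12820)² = 0.30638
Variance = 0.30638 / 10 = 0.03064
SE* = √0.03064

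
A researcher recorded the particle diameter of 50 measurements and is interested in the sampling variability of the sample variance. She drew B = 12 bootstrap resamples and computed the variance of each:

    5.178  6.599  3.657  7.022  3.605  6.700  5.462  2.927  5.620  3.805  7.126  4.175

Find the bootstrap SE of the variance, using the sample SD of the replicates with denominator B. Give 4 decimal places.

Bootstrap SE is the standard deviation of the 12 replicate variances.
Mean of replicates: (5.178 + 6.599 + 3.657 + 7.022 + 3.605 + 6.700 + 5.462 + 2.927 + 5.620 + 3.805 + 7.126 + 4.175) / 12 = 61.87600 / 12 = 5.15633
Sum of squared deviations: (+0.02167)² + (+1.44267)² + (−1.49933)² + (+1.86567)² + (−1.55133)² + (+1.54367)² + (+0.30567)² + (−2.22933)² + (+0.46367)² + (−1.35133)² + (+1.96967)² + (−0.98133)² = 24.54706
Variance = 24.54706 / 12 = 2.04559
SE* = √2.04559

SE* = 1.4302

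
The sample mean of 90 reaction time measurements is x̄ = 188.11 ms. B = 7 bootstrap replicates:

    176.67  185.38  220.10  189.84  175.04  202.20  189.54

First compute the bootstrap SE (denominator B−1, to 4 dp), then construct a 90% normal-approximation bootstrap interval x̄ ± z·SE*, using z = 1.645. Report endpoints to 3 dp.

(162.389, 213.831)

Mean of replicates = 191.2529; sum of squared deviations = 1466.9345; SE* = √(1466.9345/6) = 15.6361
Margin = 1.645 × 15.6361 = 25.7214
Interval: 188.11 ± 25.7214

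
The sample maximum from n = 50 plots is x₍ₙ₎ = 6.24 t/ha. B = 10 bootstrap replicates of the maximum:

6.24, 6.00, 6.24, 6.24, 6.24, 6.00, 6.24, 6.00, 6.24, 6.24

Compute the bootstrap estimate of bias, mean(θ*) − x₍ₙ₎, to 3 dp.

mean(θ*) = (6.24 + 6.00 + 6.24 + 6.24 + 6.24 + 6.00 + 6.24 + 6.00 + 6.24 + 6.24) / 10 = 6.1680
bias = 6.1680 − 6.24

bias = −0.072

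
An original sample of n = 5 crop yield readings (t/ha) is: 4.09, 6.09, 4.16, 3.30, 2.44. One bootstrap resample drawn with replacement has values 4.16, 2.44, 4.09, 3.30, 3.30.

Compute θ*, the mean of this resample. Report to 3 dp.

Mean = (4.16 + 2.44 + 4.09 + 3.30 + 3.30) / 5 = 17.290 / 5 = 3.458

θ* = 3.458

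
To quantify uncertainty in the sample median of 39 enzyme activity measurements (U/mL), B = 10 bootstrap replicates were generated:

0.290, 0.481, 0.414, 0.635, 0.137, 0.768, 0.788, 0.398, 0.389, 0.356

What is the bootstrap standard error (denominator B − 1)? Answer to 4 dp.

Bootstrap SE is the standard deviation of the 10 replicate medians.
Mean of replicates: (0.290 + 0.481 + 0.414 + 0.635 + 0.137 + 0.768 + 0.788 + 0.398 + 0.389 + 0.356) / 10 = 4.65600 / 10 = 0.46560
Sum of squared deviations: (−0.17560)² + (+0.01540)² + (−0.05160)² + (+0.16940)² + (−0.32860)² + (+0.30240)² + (+0.32240)² + (−0.06760)² + (−0.07660)² + (−0.10960)² = 0.38825
Variance = 0.38825 / 9 = 0.04314
SE* = √0.04314

SE* = 0.2077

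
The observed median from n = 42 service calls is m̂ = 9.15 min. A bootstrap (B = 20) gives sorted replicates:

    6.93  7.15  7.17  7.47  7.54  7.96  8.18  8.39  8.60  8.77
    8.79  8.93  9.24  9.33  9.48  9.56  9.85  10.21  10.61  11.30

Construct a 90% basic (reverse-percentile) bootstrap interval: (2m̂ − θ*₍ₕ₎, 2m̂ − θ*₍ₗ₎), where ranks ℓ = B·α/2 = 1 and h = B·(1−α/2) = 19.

(7.69, 11.37)

Percentile endpoints at ranks 1 and 19: θ*₍1₎ = 6.93, θ*₍19₎ = 10.61.
Basic interval reflects these around m̂:
  lower = 2 × 9.15 − 10.61 = 7.69
  upper = 2 × 9.15 − 6.93 = 11.37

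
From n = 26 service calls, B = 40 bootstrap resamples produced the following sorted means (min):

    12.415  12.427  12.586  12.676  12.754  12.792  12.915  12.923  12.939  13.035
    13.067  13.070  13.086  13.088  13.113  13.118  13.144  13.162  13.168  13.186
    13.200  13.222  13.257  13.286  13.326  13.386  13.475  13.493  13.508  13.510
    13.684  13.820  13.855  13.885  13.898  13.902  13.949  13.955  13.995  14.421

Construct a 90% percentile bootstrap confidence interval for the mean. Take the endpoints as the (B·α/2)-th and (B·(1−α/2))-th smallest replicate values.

α = 0.10; lower rank = 40 × 0.050 = 2; upper rank = 40 × 0.950 = 38.
The 2nd smallest replicate is 12.427; the 38th is 13.955.

(12.427, 13.955)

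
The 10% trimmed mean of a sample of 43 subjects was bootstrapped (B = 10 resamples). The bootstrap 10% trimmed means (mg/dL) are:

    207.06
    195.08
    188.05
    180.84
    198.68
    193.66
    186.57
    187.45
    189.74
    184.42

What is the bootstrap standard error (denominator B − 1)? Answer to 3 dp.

SE* = 7.670

Bootstrap SE is the standard deviation of the 10 replicate 10% trimmed means.
Mean of replicates: (207.06 + 195.08 + 188.05 + 180.84 + 198.68 + 193.66 + 186.57 + 187.45 + 189.74 + 184.42) / 10 = 1911.5500 / 10 = 191.1550
Sum of squared deviations: (+15.9050)² + (+3.9250)² + (−3.1050)² + (−10.3150)² + (+7.5250)² + (+2.5050)² + (−4.5850)² + (−3.7050)² + (−1.4150)² + (−6.7350)² = 529.4273
Variance = 529.4273 / 9 = 58.8253
SE* = √58.8253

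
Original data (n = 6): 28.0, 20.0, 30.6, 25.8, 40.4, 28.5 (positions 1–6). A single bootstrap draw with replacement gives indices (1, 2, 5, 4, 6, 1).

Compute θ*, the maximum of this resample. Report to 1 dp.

Resample values: 28.0, 20.0, 40.4, 25.8, 28.5, 28.0.
Maximum = 40.4

θ* = 40.4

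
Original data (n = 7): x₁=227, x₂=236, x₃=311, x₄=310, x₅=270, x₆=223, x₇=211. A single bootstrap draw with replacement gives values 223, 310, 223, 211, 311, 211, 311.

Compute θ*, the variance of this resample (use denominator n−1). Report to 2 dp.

Mean = 257.1429; sum of squared deviations = 15184.8571
s² = 15184.8571 / 6 = 2530.8095

θ* = 2530.81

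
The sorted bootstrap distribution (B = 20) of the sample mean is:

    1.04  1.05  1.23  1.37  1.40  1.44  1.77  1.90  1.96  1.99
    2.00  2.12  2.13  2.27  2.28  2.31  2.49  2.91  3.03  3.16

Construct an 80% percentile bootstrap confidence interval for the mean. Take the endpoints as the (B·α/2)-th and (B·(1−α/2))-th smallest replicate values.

α = 0.20; lower rank = 20 × 0.100 = 2; upper rank = 20 × 0.900 = 18.
The 2nd smallest replicate is 1.05; the 18th is 2.91.

(1.05, 2.91)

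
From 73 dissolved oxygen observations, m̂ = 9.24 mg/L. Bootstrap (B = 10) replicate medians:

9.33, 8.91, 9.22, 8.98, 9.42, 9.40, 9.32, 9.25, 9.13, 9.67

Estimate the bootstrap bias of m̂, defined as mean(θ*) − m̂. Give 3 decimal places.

mean(θ*) = (9.33 + 8.91 + 9.22 + 8.98 + 9.42 + 9.40 + 9.32 + 9.25 + 9.13 + 9.67) / 10 = 9.2630
bias = 9.2630 − 9.24

bias = +0.023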